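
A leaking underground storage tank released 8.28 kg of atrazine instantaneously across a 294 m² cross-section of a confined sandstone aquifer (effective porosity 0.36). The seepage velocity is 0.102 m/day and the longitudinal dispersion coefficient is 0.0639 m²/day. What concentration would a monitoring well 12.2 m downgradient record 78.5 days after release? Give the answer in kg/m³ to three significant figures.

For an instantaneous plane source, C(x,t) = M/(n_e·A·√(4πDt)) · exp(−(x−vt)²/(4Dt)), with n_e·A the pore (flow) area.
Plume center vt = 0.102 × 78.5 = 8.007 m, so the well at 12.2 m is 4.193 m downgradient of the peak.
√(4πDt) = 7.939 m, giving peak height M/(n_e·A·√(4πDt)) = 8.28/(0.36 × 294 × 7.939) = 0.009854 kg/m³.
(x−vt)²/(4Dt) = (4.193)²/(4 × 0.0639 × 78.5) = 0.8762; exp(−0.8762) = 0.4164.
C = 0.009854 × 0.4164 = 0.00410 kg/m³.

0.00410 kg/m³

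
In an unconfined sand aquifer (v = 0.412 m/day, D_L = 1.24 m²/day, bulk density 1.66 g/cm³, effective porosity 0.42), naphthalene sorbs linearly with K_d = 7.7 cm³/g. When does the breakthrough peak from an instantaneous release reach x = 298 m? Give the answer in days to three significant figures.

Retardation factor R = 1 + ρ_b·K_d/n = 1 + 1.66 × 7.7/0.42 = 31.43.
Sorption retards both mechanisms: v_R = v/R = 0.01311 m/day, D_R = D/R = 0.03945 m²/day.
Peak time from v_R²t² + 2D_R t − x² = 0: t = (√(D_R² + v_R²x²) − D_R)/v_R².
√(D_R² + v_R²x²) = √(0.03945² + 0.01311² × 298²) = 3.907; v_R² = 0.0001719.
t = (3.907 − 0.03945)/0.0001719 = 22500 days.

22500 days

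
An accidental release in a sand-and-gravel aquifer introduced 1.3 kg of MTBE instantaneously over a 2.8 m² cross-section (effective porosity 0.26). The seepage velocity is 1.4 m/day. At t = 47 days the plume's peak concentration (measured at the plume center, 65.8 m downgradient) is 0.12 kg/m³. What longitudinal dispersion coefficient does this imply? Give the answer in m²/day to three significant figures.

0.375 m²/day

At the plume center C_max = M/(n_e·A·√(4πDt)), so D = M²/(4πt·(n_e·A·C_max)²).
n_e·A·C_max = 0.26 × 2.8 × 0.12 = 0.08736 kg/m.
D = 1.3²/(4π × 47 × 0.08736²) = 0.375 m²/day.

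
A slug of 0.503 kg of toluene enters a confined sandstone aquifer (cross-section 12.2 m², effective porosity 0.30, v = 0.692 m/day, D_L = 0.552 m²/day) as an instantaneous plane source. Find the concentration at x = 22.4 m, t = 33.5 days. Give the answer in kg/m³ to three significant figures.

0.00894 kg/m³

For an instantaneous plane source, C(x,t) = M/(n_e·A·√(4πDt)) · exp(−(x−vt)²/(4Dt)), with n_e·A the pore (flow) area.
Plume center vt = 0.692 × 33.5 = 23.182 m, so the well at 22.4 m is 0.782 m upgradient of the peak.
√(4πDt) = 15.24 m, giving peak height M/(n_e·A·√(4πDt)) = 0.503/(0.30 × 12.2 × 15.24) = 0.009018 kg/m³.
(x−vt)²/(4Dt) = (-0.782)²/(4 × 0.552 × 33.5) = 0.008267; exp(−0.008267) = 0.9918.
C = 0.009018 × 0.9918 = 0.00894 kg/m³.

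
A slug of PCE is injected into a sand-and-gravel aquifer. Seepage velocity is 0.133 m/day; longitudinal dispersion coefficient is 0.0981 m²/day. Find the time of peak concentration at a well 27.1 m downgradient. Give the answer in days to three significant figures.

For the 1D instantaneous-source solution, setting ∂C/∂t = 0 at fixed x gives v²t² + 2Dt − x² = 0, so t = (√(D² + v²x²) − D)/v².
√(D² + v²x²) = √(0.0981² + 0.133² × 27.1²) = 3.606; v² = 0.017689.
t = (3.606 − 0.0981)/0.017689 = 198 days (vs. the pure-advection estimate x/v = 204 d).

198 days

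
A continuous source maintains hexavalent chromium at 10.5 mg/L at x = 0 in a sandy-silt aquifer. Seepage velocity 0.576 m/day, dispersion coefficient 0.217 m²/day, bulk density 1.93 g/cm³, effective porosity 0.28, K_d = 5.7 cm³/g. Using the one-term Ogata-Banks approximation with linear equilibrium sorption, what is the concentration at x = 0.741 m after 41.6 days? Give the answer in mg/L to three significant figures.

4.34 mg/L

Retardation factor R = 1 + ρ_b·K_d/n = 1 + 1.93 × 5.7/0.28 = 40.29.
Sorption retards both mechanisms: v_R = v/R = 0.01430 m/day, D_R = D/R = 0.005386 m²/day.
v_R·t = 0.01430 × 41.6 = 0.59488 m; 2√(D_R t) = 0.9467 m; argument = (0.741 − 0.59488)/0.9467 = 0.1543.
C = C₀ × ½·erfc(0.1543) = 10.5 × 0.4136 = 4.34 mg/L.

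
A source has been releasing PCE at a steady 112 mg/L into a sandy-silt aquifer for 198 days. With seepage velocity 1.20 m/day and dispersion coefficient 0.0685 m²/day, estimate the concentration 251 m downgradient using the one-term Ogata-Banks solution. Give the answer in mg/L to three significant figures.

For a continuous step input, C/C₀ ≈ ½·erfc((x−vt)/(2√(Dt))).
vt = 1.20 × 198 = 237.6 m and 2√(Dt) = 2√(0.0685 × 198) = 7.366 m.
Argument (x−vt)/(2√(Dt)) = (251 − 237.6)/7.366 = 1.819; ½·erfc(1.819) = 0.005049.
C = 112 × 0.005049 = 0.565 mg/L.

0.565 mg/L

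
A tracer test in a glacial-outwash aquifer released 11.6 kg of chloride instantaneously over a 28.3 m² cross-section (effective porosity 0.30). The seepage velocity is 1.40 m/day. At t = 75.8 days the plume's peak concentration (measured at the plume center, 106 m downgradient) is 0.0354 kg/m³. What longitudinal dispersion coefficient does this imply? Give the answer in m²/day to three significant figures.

1.56 m²/day

At the plume center C_max = M/(n_e·A·√(4πDt)), so D = M²/(4πt·(n_e·A·C_max)²).
n_e·A·C_max = 0.30 × 28.3 × 0.0354 = 0.3005 kg/m.
D = 11.6²/(4π × 75.8 × 0.3005²) = 1.56 m²/day.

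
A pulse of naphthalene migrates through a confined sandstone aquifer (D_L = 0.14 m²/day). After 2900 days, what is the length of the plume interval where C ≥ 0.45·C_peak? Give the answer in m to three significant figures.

72.0 m

The plume is Gaussian with σ = √(2Dt) = √(2 × 0.14 × 2900) = 28.50 m.
C/C_peak = exp(−Δx²/(2σ²)) = 0.45 ⇒ Δx = σ·√(−2 ln 0.45) = 28.50 × 1.264 = 36.02 m.
Width = 2Δx = 72.0 m.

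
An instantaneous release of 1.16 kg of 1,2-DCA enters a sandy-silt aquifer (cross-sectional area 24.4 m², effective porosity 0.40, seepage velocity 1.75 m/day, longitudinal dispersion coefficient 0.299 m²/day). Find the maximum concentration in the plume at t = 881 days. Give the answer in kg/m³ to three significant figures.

0.00207 kg/m³

The peak of an instantaneous 1D plume sits at x = vt; there the Gaussian factor is 1 and C_max = M/(n_e·A·√(4πDt)), where n_e·A is the pore area the mass is dissolved in.
√(4πDt) = √(4π × 0.299 × 881) = 57.53 m, so C_max = 1.16/(0.40 × 24.4 × 57.53) = 0.00207 kg/m³.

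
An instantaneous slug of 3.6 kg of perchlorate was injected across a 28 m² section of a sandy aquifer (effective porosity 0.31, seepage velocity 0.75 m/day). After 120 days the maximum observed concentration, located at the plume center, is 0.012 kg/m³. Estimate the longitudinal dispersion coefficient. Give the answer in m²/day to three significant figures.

At the plume center C_max = M/(n_e·A·√(4πDt)), so D = M²/(4πt·(n_e·A·C_max)²).
n_e·A·C_max = 0.31 × 28 × 0.012 = 0.1042 kg/m.
D = 3.6²/(4π × 120 × 0.1042²) = 0.792 m²/day.

0.792 m²/day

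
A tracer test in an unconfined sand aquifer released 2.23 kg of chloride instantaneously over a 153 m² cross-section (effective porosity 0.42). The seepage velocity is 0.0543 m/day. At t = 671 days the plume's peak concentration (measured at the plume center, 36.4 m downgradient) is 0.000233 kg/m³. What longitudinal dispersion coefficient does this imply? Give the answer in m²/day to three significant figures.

2.63 m²/day

At the plume center C_max = M/(n_e·A·√(4πDt)), so D = M²/(4πt·(n_e·A·C_max)²).
n_e·A·C_max = 0.42 × 153 × 0.000233 = 0.01497 kg/m.
D = 2.23²/(4π × 671 × 0.01497²) = 2.63 m²/day.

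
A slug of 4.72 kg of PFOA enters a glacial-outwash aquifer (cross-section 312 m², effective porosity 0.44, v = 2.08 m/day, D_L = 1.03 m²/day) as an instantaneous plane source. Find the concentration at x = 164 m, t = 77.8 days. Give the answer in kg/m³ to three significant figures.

0.00107 kg/m³

For an instantaneous plane source, C(x,t) = M/(n_e·A·√(4πDt)) · exp(−(x−vt)²/(4Dt)), with n_e·A the pore (flow) area.
Plume center vt = 2.08 × 77.8 = 161.824 m, so the well at 164 m is 2.176 m downgradient of the peak.
√(4πDt) = 31.73 m, giving peak height M/(n_e·A·√(4πDt)) = 4.72/(0.44 × 312 × 31.73) = 0.001084 kg/m³.
(x−vt)²/(4Dt) = (2.176)²/(4 × 1.03 × 77.8) = 0.01477; exp(−0.01477) = 0.9853.
C = 0.001084 × 0.9853 = 0.00107 kg/m³.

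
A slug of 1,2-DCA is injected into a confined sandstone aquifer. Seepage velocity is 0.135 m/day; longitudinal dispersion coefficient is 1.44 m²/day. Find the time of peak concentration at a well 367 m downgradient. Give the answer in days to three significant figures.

2640 days

For the 1D instantaneous-source solution, setting ∂C/∂t = 0 at fixed x gives v²t² + 2Dt − x² = 0, so t = (√(D² + v²x²) − D)/v².
√(D² + v²x²) = √(1.44² + 0.135² × 367²) = 49.57; v² = 0.018225.
t = (49.57 − 1.44)/0.018225 = 2640 days (vs. the pure-advection estimate x/v = 2720 d).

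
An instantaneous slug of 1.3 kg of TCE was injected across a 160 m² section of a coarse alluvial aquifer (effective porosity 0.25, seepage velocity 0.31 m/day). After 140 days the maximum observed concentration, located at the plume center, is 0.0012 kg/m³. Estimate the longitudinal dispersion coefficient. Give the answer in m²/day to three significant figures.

At the plume center C_max = M/(n_e·A·√(4πDt)), so D = M²/(4πt·(n_e·A·C_max)²).
n_e·A·C_max = 0.25 × 160 × 0.0012 = 0.04800 kg/m.
D = 1.3²/(4π × 140 × 0.04800²) = 0.417 m²/day.

0.417 m²/day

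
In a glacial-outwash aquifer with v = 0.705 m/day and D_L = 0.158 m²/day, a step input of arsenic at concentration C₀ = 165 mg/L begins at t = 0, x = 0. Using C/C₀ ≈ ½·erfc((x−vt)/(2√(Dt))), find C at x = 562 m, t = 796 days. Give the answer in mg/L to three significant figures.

For a continuous step input, C/C₀ ≈ ½·erfc((x−vt)/(2√(Dt))).
vt = 0.705 × 796 = 561.18 m and 2√(Dt) = 2√(0.158 × 796) = 22.43 m.
Argument (x−vt)/(2√(Dt)) = (562 − 561.18)/22.43 = 0.03656; ½·erfc(0.03656) = 0.4794.
C = 165 × 0.4794 = 79.1 mg/L.

79.1 mg/L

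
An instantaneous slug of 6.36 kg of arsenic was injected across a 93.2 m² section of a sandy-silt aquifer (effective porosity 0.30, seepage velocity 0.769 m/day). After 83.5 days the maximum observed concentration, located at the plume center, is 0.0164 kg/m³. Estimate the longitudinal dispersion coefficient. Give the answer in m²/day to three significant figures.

0.183 m²/day

At the plume center C_max = M/(n_e·A·√(4πDt)), so D = M²/(4πt·(n_e·A·C_max)²).
n_e·A·C_max = 0.30 × 93.2 × 0.0164 = 0.4585 kg/m.
D = 6.36²/(4π × 83.5 × 0.4585²) = 0.183 m²/day.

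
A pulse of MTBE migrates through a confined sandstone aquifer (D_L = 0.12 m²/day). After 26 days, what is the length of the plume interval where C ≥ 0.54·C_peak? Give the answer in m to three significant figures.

The plume is Gaussian with σ = √(2Dt) = √(2 × 0.12 × 26) = 2.498 m.
C/C_peak = exp(−Δx²/(2σ²)) = 0.54 ⇒ Δx = σ·√(−2 ln 0.54) = 2.498 × 1.110 = 2.773 m.
Width = 2Δx = 5.55 m.

5.55 m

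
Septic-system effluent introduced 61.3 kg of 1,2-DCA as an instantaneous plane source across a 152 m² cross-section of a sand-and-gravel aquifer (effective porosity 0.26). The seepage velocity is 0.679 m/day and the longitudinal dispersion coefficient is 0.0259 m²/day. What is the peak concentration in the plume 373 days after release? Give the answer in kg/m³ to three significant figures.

The peak of an instantaneous 1D plume sits at x = vt; there the Gaussian factor is 1 and C_max = M/(n_e·A·√(4πDt)), where n_e·A is the pore area the mass is dissolved in.
√(4πDt) = √(4π × 0.0259 × 373) = 11.02 m, so C_max = 61.3/(0.26 × 152 × 11.02) = 0.141 kg/m³.

0.141 kg/m³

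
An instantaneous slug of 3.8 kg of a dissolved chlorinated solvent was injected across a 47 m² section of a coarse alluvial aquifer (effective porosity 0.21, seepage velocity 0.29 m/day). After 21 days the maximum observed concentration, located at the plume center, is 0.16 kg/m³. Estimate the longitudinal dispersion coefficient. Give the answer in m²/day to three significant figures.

At the plume center C_max = M/(n_e·A·√(4πDt)), so D = M²/(4πt·(n_e·A·C_max)²).
n_e·A·C_max = 0.21 × 47 × 0.16 = 1.579 kg/m.
D = 3.8²/(4π × 21 × 1.579²) = 0.0219 m²/day.

0.0219 m²/day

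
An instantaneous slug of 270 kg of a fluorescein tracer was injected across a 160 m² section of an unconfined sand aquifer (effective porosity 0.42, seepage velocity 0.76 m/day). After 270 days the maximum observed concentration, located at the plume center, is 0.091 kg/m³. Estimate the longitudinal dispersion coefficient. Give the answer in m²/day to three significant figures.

At the plume center C_max = M/(n_e·A·√(4πDt)), so D = M²/(4πt·(n_e·A·C_max)²).
n_e·A·C_max = 0.42 × 160 × 0.091 = 6.115 kg/m.
D = 270²/(4π × 270 × 6.115²) = 0.575 m²/day.

0.575 m²/day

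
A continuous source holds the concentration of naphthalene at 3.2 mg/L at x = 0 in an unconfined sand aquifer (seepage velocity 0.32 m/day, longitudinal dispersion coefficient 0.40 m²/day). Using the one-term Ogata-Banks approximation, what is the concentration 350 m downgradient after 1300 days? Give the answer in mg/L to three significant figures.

3.13 mg/L

For a continuous step input, C/C₀ ≈ ½·erfc((x−vt)/(2√(Dt))).
vt = 0.32 × 1300 = 416 m and 2√(Dt) = 2√(0.40 × 1300) = 45.61 m.
Argument (x−vt)/(2√(Dt)) = (350 − 416)/45.61 = -1.447; ½·erfc(-1.447) = 0.9796.
C = 3.2 × 0.9796 = 3.13 mg/L.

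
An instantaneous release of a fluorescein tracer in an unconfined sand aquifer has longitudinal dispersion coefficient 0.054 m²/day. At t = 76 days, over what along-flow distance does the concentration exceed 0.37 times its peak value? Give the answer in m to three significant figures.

The plume is Gaussian with σ = √(2Dt) = √(2 × 0.054 × 76) = 2.865 m.
C/C_peak = exp(−Δx²/(2σ²)) = 0.37 ⇒ Δx = σ·√(−2 ln 0.37) = 2.865 × 1.410 = 4.040 m.
Width = 2Δx = 8.08 m.

8.08 m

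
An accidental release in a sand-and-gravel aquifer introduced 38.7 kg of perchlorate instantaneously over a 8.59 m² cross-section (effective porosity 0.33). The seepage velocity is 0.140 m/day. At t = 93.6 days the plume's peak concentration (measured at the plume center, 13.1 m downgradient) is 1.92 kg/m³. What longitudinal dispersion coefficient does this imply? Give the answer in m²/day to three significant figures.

0.0430 m²/day

At the plume center C_max = M/(n_e·A·√(4πDt)), so D = M²/(4πt·(n_e·A·C_max)²).
n_e·A·C_max = 0.33 × 8.59 × 1.92 = 5.443 kg/m.
D = 38.7²/(4π × 93.6 × 5.443²) = 0.0430 m²/day.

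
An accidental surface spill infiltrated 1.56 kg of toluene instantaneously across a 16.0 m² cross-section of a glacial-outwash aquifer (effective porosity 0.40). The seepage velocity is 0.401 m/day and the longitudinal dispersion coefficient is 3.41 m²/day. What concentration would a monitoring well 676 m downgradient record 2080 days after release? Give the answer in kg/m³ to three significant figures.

0.000338 kg/m³

For an instantaneous plane source, C(x,t) = M/(n_e·A·√(4πDt)) · exp(−(x−vt)²/(4Dt)), with n_e·A the pore (flow) area.
Plume center vt = 0.401 × 2080 = 834.08 m, so the well at 676 m is 158.08 m upgradient of the peak.
√(4πDt) = 298.5 m, giving peak height M/(n_e·A·√(4πDt)) = 1.56/(0.40 × 16.0 × 298.5) = 0.0008166 kg/m³.
(x−vt)²/(4Dt) = (-158.08)²/(4 × 3.41 × 2080) = 0.8808; exp(−0.8808) = 0.4145.
C = 0.0008166 × 0.4145 = 0.000338 kg/m³.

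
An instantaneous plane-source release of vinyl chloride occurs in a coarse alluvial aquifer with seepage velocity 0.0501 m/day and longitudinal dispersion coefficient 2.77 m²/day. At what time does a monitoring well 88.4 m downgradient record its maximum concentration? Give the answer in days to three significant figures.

For the 1D instantaneous-source solution, setting ∂C/∂t = 0 at fixed x gives v²t² + 2Dt − x² = 0, so t = (√(D² + v²x²) − D)/v².
√(D² + v²x²) = √(2.77² + 0.0501² × 88.4²) = 5.224; v² = 0.00251001.
t = (5.224 − 2.77)/0.00251001 = 978 days (vs. the pure-advection estimate x/v = 1760 d).

978 days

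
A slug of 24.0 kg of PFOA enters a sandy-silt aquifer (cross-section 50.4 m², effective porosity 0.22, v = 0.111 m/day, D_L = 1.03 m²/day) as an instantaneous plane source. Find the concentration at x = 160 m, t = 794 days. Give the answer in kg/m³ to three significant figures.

For an instantaneous plane source, C(x,t) = M/(n_e·A·√(4πDt)) · exp(−(x−vt)²/(4Dt)), with n_e·A the pore (flow) area.
Plume center vt = 0.111 × 794 = 88.134 m, so the well at 160 m is 71.866 m downgradient of the peak.
√(4πDt) = 101.4 m, giving peak height M/(n_e·A·√(4πDt)) = 24.0/(0.22 × 50.4 × 101.4) = 0.02135 kg/m³.
(x−vt)²/(4Dt) = (71.866)²/(4 × 1.03 × 794) = 1.579; exp(−1.579) = 0.2062.
C = 0.02135 × 0.2062 = 0.00440 kg/m³.

0.00440 kg/m³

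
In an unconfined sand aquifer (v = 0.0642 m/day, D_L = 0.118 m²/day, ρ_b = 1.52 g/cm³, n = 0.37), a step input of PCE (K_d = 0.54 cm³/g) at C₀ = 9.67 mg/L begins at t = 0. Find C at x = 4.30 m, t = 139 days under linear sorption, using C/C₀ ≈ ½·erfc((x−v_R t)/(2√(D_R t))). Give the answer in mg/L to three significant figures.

3.06 mg/L

Retardation factor R = 1 + ρ_b·K_d/n = 1 + 1.52 × 0.54/0.37 = 3.218.
Sorption retards both mechanisms: v_R = v/R = 0.01995 m/day, D_R = D/R = 0.03667 m²/day.
v_R·t = 0.01995 × 139 = 2.77305 m; 2√(D_R t) = 4.515 m; argument = (4.30 − 2.77305)/4.515 = 0.3382.
C = C₀ × ½·erfc(0.3382) = 9.67 × 0.3162 = 3.06 mg/L.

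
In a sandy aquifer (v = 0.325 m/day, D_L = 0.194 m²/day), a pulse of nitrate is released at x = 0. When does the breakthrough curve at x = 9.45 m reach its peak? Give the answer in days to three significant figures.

27.3 days

For the 1D instantaneous-source solution, setting ∂C/∂t = 0 at fixed x gives v²t² + 2Dt − x² = 0, so t = (√(D² + v²x²) − D)/v².
√(D² + v²x²) = √(0.194² + 0.325² × 9.45²) = 3.077; v² = 0.105625.
t = (3.077 − 0.194)/0.105625 = 27.3 days (vs. the pure-advection estimate x/v = 29.1 d).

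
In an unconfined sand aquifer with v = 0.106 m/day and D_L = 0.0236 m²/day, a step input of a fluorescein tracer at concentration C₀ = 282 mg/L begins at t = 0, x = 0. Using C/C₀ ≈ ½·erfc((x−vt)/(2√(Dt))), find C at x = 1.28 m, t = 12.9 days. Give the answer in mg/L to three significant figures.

154 mg/L

For a continuous step input, C/C₀ ≈ ½·erfc((x−vt)/(2√(Dt))).
vt = 0.106 × 12.9 = 1.3674 m and 2√(Dt) = 2√(0.0236 × 12.9) = 1.104 m.
Argument (x−vt)/(2√(Dt)) = (1.28 − 1.3674)/1.104 = -0.07917; ½·erfc(-0.07917) = 0.5446.
C = 282 × 0.5446 = 154 mg/L.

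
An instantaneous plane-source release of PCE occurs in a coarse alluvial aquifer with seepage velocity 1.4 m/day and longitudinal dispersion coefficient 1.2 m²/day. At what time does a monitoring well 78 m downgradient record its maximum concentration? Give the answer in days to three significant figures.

For the 1D instantaneous-source solution, setting ∂C/∂t = 0 at fixed x gives v²t² + 2Dt − x² = 0, so t = (√(D² + v²x²) − D)/v².
√(D² + v²x²) = √(1.2² + 1.4² × 78²) = 109.2; v² = 1.96.
t = (109.2 − 1.2)/1.96 = 55.1 days (vs. the pure-advection estimate x/v = 55.7 d).

55.1 days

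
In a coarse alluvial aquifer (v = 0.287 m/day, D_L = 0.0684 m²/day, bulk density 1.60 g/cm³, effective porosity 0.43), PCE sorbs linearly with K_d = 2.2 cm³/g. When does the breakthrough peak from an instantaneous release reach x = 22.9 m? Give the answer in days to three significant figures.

Retardation factor R = 1 + ρ_b·K_d/n = 1 + 1.60 × 2.2/0.43 = 9.186.
Sorption retards both mechanisms: v_R = v/R = 0.03124 m/day, D_R = D/R = 0.007446 m²/day.
Peak time from v_R²t² + 2D_R t − x² = 0: t = (√(D_R² + v_R²x²) − D_R)/v_R².
√(D_R² + v_R²x²) = √(0.007446² + 0.03124² × 22.9²) = 0.7154; v_R² = 0.0009759.
t = (0.7154 − 0.007446)/0.0009759 = 725 days.

725 days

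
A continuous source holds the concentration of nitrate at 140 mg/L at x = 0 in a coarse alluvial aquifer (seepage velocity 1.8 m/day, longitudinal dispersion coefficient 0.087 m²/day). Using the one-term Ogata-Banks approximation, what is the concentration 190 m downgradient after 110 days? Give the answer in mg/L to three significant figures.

For a continuous step input, C/C₀ ≈ ½·erfc((x−vt)/(2√(Dt))).
vt = 1.8 × 110 = 198 m and 2√(Dt) = 2√(0.087 × 110) = 6.187 m.
Argument (x−vt)/(2√(Dt)) = (190 − 198)/6.187 = -1.293; ½·erfc(-1.293) = 0.9663.
C = 140 × 0.9663 = 135 mg/L.

135 mg/L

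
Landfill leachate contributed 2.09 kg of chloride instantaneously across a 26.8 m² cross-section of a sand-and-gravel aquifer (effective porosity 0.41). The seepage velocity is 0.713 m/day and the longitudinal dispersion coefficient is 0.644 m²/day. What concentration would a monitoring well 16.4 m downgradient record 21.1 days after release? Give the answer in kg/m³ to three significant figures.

0.0141 kg/m³

For an instantaneous plane source, C(x,t) = M/(n_e·A·√(4πDt)) · exp(−(x−vt)²/(4Dt)), with n_e·A the pore (flow) area.
Plume center vt = 0.713 × 21.1 = 15.0443 m, so the well at 16.4 m is 1.3557 m downgradient of the peak.
√(4πDt) = 13.07 m, giving peak height M/(n_e·A·√(4πDt)) = 2.09/(0.41 × 26.8 × 13.07) = 0.01455 kg/m³.
(x−vt)²/(4Dt) = (1.3557)²/(4 × 0.644 × 21.1) = 0.03381; exp(−0.03381) = 0.9668.
C = 0.01455 × 0.9668 = 0.0141 kg/m³.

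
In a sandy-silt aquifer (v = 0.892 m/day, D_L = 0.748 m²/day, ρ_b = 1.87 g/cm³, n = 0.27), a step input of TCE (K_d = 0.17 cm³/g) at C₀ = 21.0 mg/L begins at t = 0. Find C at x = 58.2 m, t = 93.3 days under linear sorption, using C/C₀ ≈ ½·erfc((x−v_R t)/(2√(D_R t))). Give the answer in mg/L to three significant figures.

0.132 mg/L

Retardation factor R = 1 + ρ_b·K_d/n = 1 + 1.87 × 0.17/0.27 = 2.177.
Sorption retards both mechanisms: v_R = v/R = 0.4097 m/day, D_R = D/R = 0.3436 m²/day.
v_R·t = 0.4097 × 93.3 = 38.22501 m; 2√(D_R t) = 11.32 m; argument = (58.2 − 38.22501)/11.32 = 1.765.
C = C₀ × ½·erfc(1.765) = 21.0 × 0.006279 = 0.132 mg/L.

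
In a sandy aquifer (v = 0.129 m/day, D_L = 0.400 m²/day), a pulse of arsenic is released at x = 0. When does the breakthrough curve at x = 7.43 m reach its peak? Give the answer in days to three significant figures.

For the 1D instantaneous-source solution, setting ∂C/∂t = 0 at fixed x gives v²t² + 2Dt − x² = 0, so t = (√(D² + v²x²) − D)/v².
√(D² + v²x²) = √(0.400² + 0.129² × 7.43²) = 1.039; v² = 0.016641.
t = (1.039 − 0.400)/0.016641 = 38.4 days (vs. the pure-advection estimate x/v = 57.6 d).

38.4 days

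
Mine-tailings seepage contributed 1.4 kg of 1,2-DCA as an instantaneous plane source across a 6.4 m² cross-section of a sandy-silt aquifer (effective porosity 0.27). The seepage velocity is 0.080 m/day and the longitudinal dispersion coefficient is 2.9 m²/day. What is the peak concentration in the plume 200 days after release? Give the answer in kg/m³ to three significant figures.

The peak of an instantaneous 1D plume sits at x = vt; there the Gaussian factor is 1 and C_max = M/(n_e·A·√(4πDt)), where n_e·A is the pore area the mass is dissolved in.
√(4πDt) = √(4π × 2.9 × 200) = 85.37 m, so C_max = 1.4/(0.27 × 6.4 × 85.37) = 0.00949 kg/m³.

0.00949 kg/m³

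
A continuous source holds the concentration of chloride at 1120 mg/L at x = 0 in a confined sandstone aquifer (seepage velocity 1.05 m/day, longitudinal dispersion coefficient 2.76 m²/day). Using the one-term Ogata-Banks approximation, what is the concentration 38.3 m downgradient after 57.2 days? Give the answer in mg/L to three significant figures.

For a continuous step input, C/C₀ ≈ ½·erfc((x−vt)/(2√(Dt))).
vt = 1.05 × 57.2 = 60.06 m and 2√(Dt) = 2√(2.76 × 57.2) = 25.13 m.
Argument (x−vt)/(2√(Dt)) = (38.3 − 60.06)/25.13 = -0.8659; ½·erfc(-0.8659) = 0.8896.
C = 1120 × 0.8896 = 996 mg/L.

996 mg/L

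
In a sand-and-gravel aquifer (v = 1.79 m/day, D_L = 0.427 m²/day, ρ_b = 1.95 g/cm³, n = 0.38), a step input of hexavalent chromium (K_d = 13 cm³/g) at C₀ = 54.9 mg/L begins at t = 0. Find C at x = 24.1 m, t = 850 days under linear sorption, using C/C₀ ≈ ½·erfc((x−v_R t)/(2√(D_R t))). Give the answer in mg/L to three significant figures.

17.0 mg/L

Retardation factor R = 1 + ρ_b·K_d/n = 1 + 1.95 × 13/0.38 = 67.71.
Sorption retards both mechanisms: v_R = v/R = 0.02644 m/day, D_R = D/R = 0.006306 m²/day.
v_R·t = 0.02644 × 850 = 22.474 m; 2√(D_R t) = 4.630 m; argument = (24.1 − 22.474)/4.630 = 0.3512.
C = C₀ × ½·erfc(0.3512) = 54.9 × 0.3097 = 17.0 mg/L.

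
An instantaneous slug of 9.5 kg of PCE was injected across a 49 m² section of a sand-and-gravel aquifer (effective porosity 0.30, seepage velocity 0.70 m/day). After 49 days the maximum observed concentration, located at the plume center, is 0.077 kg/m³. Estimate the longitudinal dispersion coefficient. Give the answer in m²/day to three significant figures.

0.114 m²/day

At the plume center C_max = M/(n_e·A·√(4πDt)), so D = M²/(4πt·(n_e·A·C_max)²).
n_e·A·C_max = 0.30 × 49 × 0.077 = 1.132 kg/m.
D = 9.5²/(4π × 49 × 1.132²) = 0.114 m²/day.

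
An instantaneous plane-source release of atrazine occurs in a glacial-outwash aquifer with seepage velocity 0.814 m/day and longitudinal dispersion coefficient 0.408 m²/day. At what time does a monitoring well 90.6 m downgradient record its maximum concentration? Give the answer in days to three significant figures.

111 days

For the 1D instantaneous-source solution, setting ∂C/∂t = 0 at fixed x gives v²t² + 2Dt − x² = 0, so t = (√(D² + v²x²) − D)/v².
√(D² + v²x²) = √(0.408² + 0.814² × 90.6²) = 73.75; v² = 0.662596.
t = (73.75 − 0.408)/0.662596 = 111 days (vs. the pure-advection estimate x/v = 111 d).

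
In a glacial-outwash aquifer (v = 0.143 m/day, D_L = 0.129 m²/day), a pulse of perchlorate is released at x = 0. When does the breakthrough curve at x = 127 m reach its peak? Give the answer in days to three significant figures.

For the 1D instantaneous-source solution, setting ∂C/∂t = 0 at fixed x gives v²t² + 2Dt − x² = 0, so t = (√(D² + v²x²) − D)/v².
√(D² + v²x²) = √(0.129² + 0.143² × 127²) = 18.16; v² = 0.020449.
t = (18.16 − 0.129)/0.020449 = 882 days (vs. the pure-advection estimate x/v = 888 d).

882 days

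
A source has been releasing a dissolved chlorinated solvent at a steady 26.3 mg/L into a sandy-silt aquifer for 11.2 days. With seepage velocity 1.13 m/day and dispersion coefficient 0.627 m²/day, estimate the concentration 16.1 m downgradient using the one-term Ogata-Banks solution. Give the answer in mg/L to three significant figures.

For a continuous step input, C/C₀ ≈ ½·erfc((x−vt)/(2√(Dt))).
vt = 1.13 × 11.2 = 12.656 m and 2√(Dt) = 2√(0.627 × 11.2) = 5.300 m.
Argument (x−vt)/(2√(Dt)) = (16.1 − 12.656)/5.300 = 0.6498; ½·erfc(0.6498) = 0.1791.
C = 26.3 × 0.1791 = 4.71 mg/L.

4.71 mg/L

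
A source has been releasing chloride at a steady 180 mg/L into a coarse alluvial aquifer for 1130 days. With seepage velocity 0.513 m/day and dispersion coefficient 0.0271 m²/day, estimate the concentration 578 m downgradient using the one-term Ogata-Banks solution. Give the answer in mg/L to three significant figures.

105 mg/L

For a continuous step input, C/C₀ ≈ ½·erfc((x−vt)/(2√(Dt))).
vt = 0.513 × 1130 = 579.69 m and 2√(Dt) = 2√(0.0271 × 1130) = 11.07 m.
Argument (x−vt)/(2√(Dt)) = (578 − 579.69)/11.07 = -0.1527; ½·erfc(-0.1527) = 0.5855.
C = 180 × 0.5855 = 105 mg/L.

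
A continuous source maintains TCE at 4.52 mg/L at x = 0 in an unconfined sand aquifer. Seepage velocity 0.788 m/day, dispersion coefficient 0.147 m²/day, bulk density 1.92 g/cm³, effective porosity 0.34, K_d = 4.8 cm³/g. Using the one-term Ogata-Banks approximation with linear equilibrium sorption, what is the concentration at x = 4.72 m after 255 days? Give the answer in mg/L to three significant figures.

4.21 mg/L

Retardation factor R = 1 + ρ_b·K_d/n = 1 + 1.92 × 4.8/0.34 = 28.11.
Sorption retards both mechanisms: v_R = v/R = 0.02803 m/day, D_R = D/R = 0.005229 m²/day.
v_R·t = 0.02803 × 255 = 7.14765 m; 2√(D_R t) = 2.309 m; argument = (4.72 − 7.14765)/2.309 = -1.051.
C = C₀ × ½·erfc(-1.051) = 4.52 × 0.9314 = 4.21 mg/L.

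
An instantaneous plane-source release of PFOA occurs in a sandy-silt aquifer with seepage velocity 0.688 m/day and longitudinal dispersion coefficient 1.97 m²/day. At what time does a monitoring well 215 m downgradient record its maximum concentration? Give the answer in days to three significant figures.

For the 1D instantaneous-source solution, setting ∂C/∂t = 0 at fixed x gives v²t² + 2Dt − x² = 0, so t = (√(D² + v²x²) − D)/v².
√(D² + v²x²) = √(1.97² + 0.688² × 215²) = 147.9; v² = 0.473344.
t = (147.9 − 1.97)/0.473344 = 308 days (vs. the pure-advection estimate x/v = 312 d).

308 days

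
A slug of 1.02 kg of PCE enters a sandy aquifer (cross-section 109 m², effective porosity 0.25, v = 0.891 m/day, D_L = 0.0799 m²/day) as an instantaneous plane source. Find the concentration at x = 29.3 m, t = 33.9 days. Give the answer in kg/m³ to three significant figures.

0.00595 kg/m³

For an instantaneous plane source, C(x,t) = M/(n_e·A·√(4πDt)) · exp(−(x−vt)²/(4Dt)), with n_e·A the pore (flow) area.
Plume center vt = 0.891 × 33.9 = 30.2049 m, so the well at 29.3 m is 0.9049 m upgradient of the peak.
√(4πDt) = 5.834 m, giving peak height M/(n_e·A·√(4πDt)) = 1.02/(0.25 × 109 × 5.834) = 0.006416 kg/m³.
(x−vt)²/(4Dt) = (-0.9049)²/(4 × 0.0799 × 33.9) = 0.07558; exp(−0.07558) = 0.9272.
C = 0.006416 × 0.9272 = 0.00595 kg/m³.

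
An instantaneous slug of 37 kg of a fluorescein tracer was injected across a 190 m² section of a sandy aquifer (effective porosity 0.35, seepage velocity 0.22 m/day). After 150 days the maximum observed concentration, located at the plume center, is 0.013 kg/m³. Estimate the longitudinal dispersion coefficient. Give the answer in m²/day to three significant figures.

At the plume center C_max = M/(n_e·A·√(4πDt)), so D = M²/(4πt·(n_e·A·C_max)²).
n_e·A·C_max = 0.35 × 190 × 0.013 = 0.8645 kg/m.
D = 37²/(4π × 150 × 0.8645²) = 0.972 m²/day.

0.972 m²/day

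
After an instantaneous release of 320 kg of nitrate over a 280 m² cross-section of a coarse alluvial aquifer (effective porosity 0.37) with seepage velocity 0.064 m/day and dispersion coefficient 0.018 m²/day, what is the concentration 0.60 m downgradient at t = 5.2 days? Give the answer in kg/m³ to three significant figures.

For an instantaneous plane source, C(x,t) = M/(n_e·A·√(4πDt)) · exp(−(x−vt)²/(4Dt)), with n_e·A the pore (flow) area.
Plume center vt = 0.064 × 5.2 = 0.3328 m, so the well at 0.60 m is 0.2672 m downgradient of the peak.
√(4πDt) = 1.085 m, giving peak height M/(n_e·A·√(4πDt)) = 320/(0.37 × 280 × 1.085) = 2.847 kg/m³.
(x−vt)²/(4Dt) = (0.2672)²/(4 × 0.018 × 5.2) = 0.1907; exp(−0.1907) = 0.8264.
C = 2.847 × 0.8264 = 2.35 kg/m³.

2.35 kg/m³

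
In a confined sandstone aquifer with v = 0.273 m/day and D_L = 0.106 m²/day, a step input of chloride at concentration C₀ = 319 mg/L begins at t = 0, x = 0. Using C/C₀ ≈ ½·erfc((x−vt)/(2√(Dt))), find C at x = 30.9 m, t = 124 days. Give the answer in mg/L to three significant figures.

For a continuous step input, C/C₀ ≈ ½·erfc((x−vt)/(2√(Dt))).
vt = 0.273 × 124 = 33.852 m and 2√(Dt) = 2√(0.106 × 124) = 7.251 m.
Argument (x−vt)/(2√(Dt)) = (30.9 − 33.852)/7.251 = -0.4071; ½·erfc(-0.4071) = 0.7176.
C = 319 × 0.7176 = 229 mg/L.

229 mg/L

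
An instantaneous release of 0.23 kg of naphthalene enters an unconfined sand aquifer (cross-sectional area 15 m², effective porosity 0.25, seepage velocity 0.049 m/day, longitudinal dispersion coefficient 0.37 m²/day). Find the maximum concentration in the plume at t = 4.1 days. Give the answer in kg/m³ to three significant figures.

The peak of an instantaneous 1D plume sits at x = vt; there the Gaussian factor is 1 and C_max = M/(n_e·A·√(4πDt)), where n_e·A is the pore area the mass is dissolved in.
√(4πDt) = √(4π × 0.37 × 4.1) = 4.366 m, so C_max = 0.23/(0.25 × 15 × 4.366) = 0.0140 kg/m³.

0.0140 kg/m³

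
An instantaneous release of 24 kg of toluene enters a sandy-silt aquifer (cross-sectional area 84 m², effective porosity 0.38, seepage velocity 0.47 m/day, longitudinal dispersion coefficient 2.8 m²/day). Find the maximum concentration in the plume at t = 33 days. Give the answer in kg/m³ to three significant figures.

The peak of an instantaneous 1D plume sits at x = vt; there the Gaussian factor is 1 and C_max = M/(n_e·A·√(4πDt)), where n_e·A is the pore area the mass is dissolved in.
√(4πDt) = √(4π × 2.8 × 33) = 34.08 m, so C_max = 24/(0.38 × 84 × 34.08) = 0.0221 kg/m³.

0.0221 kg/m³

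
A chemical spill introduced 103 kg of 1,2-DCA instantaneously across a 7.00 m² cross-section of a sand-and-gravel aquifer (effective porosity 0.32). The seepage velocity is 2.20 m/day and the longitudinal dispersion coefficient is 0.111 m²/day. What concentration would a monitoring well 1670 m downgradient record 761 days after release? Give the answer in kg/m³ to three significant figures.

1.34 kg/m³

For an instantaneous plane source, C(x,t) = M/(n_e·A·√(4πDt)) · exp(−(x−vt)²/(4Dt)), with n_e·A the pore (flow) area.
Plume center vt = 2.20 × 761 = 1674.2 m, so the well at 1670 m is 4.2 m upgradient of the peak.
√(4πDt) = 32.58 m, giving peak height M/(n_e·A·√(4πDt)) = 103/(0.32 × 7.00 × 32.58) = 1.411 kg/m³.
(x−vt)²/(4Dt) = (-4.2)²/(4 × 0.111 × 761) = 0.05221; exp(−0.05221) = 0.9491.
C = 1.411 × 0.9491 = 1.34 kg/m³.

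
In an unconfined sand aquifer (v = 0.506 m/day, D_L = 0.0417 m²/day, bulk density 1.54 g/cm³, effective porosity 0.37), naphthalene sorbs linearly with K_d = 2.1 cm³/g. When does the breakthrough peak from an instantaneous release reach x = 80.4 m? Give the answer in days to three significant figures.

Retardation factor R = 1 + ρ_b·K_d/n = 1 + 1.54 × 2.1/0.37 = 9.741.
Sorption retards both mechanisms: v_R = v/R = 0.05195 m/day, D_R = D/R = 0.004281 m²/day.
Peak time from v_R²t² + 2D_R t − x² = 0: t = (√(D_R² + v_R²x²) − D_R)/v_R².
√(D_R² + v_R²x²) = √(0.004281² + 0.05195² × 80.4²) = 4.177; v_R² = 0.002699.
t = (4.177 − 0.004281)/0.002699 = 1550 days.

1550 days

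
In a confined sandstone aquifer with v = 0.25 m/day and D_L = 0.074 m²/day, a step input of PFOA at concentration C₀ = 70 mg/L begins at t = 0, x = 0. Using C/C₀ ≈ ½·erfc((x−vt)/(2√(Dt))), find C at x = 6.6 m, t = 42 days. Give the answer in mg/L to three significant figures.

For a continuous step input, C/C₀ ≈ ½·erfc((x−vt)/(2√(Dt))).
vt = 0.25 × 42 = 10.5 m and 2√(Dt) = 2√(0.074 × 42) = 3.526 m.
Argument (x−vt)/(2√(Dt)) = (6.6 − 10.5)/3.526 = -1.106; ½·erfc(-1.106) = 0.9411.
C = 70 × 0.9411 = 65.9 mg/L.

65.9 mg/L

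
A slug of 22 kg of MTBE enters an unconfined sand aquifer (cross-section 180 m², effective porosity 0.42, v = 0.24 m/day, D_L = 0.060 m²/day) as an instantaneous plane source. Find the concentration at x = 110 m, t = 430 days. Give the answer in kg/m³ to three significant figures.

0.0103 kg/m³

For an instantaneous plane source, C(x,t) = M/(n_e·A·√(4πDt)) · exp(−(x−vt)²/(4Dt)), with n_e·A the pore (flow) area.
Plume center vt = 0.24 × 430 = 103.2 m, so the well at 110 m is 6.8 m downgradient of the peak.
√(4πDt) = 18.01 m, giving peak height M/(n_e·A·√(4πDt)) = 22/(0.42 × 180 × 18.01) = 0.01616 kg/m³.
(x−vt)²/(4Dt) = (6.8)²/(4 × 0.060 × 430) = 0.4481; exp(−0.4481) = 0.6388.
C = 0.01616 × 0.6388 = 0.0103 kg/m³.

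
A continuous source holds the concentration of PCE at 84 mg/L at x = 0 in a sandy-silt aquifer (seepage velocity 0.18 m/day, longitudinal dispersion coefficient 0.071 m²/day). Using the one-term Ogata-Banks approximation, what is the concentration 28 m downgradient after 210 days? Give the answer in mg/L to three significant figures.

For a continuous step input, C/C₀ ≈ ½·erfc((x−vt)/(2√(Dt))).
vt = 0.18 × 210 = 37.8 m and 2√(Dt) = 2√(0.071 × 210) = 7.723 m.
Argument (x−vt)/(2√(Dt)) = (28 − 37.8)/7.723 = -1.269; ½·erfc(-1.269) = 0.9636.
C = 84 × 0.9636 = 80.9 mg/L.

80.9 mg/L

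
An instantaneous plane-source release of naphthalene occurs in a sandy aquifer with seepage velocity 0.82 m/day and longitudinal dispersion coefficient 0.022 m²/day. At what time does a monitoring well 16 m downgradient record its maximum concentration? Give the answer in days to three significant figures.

For the 1D instantaneous-source solution, setting ∂C/∂t = 0 at fixed x gives v²t² + 2Dt − x² = 0, so t = (√(D² + v²x²) − D)/v².
√(D² + v²x²) = √(0.022² + 0.82² × 16²) = 13.12; v² = 0.6724.
t = (13.12 − 0.022)/0.6724 = 19.5 days (vs. the pure-advection estimate x/v = 19.5 d).

19.5 days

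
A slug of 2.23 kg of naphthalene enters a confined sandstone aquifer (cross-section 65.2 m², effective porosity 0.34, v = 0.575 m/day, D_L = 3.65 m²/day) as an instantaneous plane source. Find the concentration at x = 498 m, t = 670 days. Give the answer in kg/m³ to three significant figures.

For an instantaneous plane source, C(x,t) = M/(n_e·A·√(4πDt)) · exp(−(x−vt)²/(4Dt)), with n_e·A the pore (flow) area.
Plume center vt = 0.575 × 670 = 385.25 m, so the well at 498 m is 112.75 m downgradient of the peak.
√(4πDt) = 175.3 m, giving peak height M/(n_e·A·√(4πDt)) = 2.23/(0.34 × 65.2 × 175.3) = 0.0005738 kg/m³.
(x−vt)²/(4Dt) = (112.75)²/(4 × 3.65 × 670) = 1.300; exp(−1.300) = 0.2725.
C = 0.0005738 × 0.2725 = 0.000156 kg/m³.

0.000156 kg/m³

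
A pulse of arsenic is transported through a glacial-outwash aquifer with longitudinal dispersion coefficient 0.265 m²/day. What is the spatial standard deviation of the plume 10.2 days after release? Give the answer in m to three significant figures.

Dispersive spreading gives a Gaussian with σ² = 2Dt; advection only shifts the center.
σ = √(2 × 0.265 × 10.2) = 2.33 m.

2.33 m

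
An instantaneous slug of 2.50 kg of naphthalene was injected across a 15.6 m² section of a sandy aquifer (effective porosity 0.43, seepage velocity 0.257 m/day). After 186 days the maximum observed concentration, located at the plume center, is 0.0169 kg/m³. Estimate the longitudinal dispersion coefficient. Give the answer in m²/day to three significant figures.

At the plume center C_max = M/(n_e·A·√(4πDt)), so D = M²/(4πt·(n_e·A·C_max)²).
n_e·A·C_max = 0.43 × 15.6 × 0.0169 = 0.1134 kg/m.
D = 2.50²/(4π × 186 × 0.1134²) = 0.208 m²/day.

0.208 m²/day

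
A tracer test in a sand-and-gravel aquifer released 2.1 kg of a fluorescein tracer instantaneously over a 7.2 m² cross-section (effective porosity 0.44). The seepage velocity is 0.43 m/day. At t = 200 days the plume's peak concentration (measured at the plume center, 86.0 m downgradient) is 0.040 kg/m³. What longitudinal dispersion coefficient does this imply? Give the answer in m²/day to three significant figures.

At the plume center C_max = M/(n_e·A·√(4πDt)), so D = M²/(4πt·(n_e·A·C_max)²).
n_e·A·C_max = 0.44 × 7.2 × 0.040 = 0.1267 kg/m.
D = 2.1²/(4π × 200 × 0.1267²) = 0.109 m²/day.

0.109 m²/day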